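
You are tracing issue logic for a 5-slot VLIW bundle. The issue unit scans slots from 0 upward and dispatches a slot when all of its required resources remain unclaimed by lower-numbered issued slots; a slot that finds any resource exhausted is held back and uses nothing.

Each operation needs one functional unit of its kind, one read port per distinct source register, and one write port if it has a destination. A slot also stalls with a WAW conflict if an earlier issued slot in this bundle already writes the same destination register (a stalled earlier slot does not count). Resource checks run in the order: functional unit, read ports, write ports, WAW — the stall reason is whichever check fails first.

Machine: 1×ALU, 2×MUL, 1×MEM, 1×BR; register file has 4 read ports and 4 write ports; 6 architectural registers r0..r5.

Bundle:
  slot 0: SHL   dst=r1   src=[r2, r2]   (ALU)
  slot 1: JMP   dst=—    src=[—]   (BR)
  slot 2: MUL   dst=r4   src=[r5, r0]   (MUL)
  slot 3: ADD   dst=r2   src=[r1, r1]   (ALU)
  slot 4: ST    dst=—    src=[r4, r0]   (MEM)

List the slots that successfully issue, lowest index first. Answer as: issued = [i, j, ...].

issued = [0, 1, 2]

slot 0 (ALU): ISSUE — free A0,Mu2,Ld1,B1 rp3 wp3
slot 1 (BR): ISSUE — free A0,Mu2,Ld1,B0 rp3 wp3
slot 2 (MUL): ISSUE — free A0,Mu1,Ld1,B0 rp1 wp2
slot 3 (ALU): stall FU — free A0,Mu1,Ld1,B0 rp1 wp2
slot 4 (MEM): stall RD_PORT — free A0,Mu1,Ld1,B0 rp1 wp2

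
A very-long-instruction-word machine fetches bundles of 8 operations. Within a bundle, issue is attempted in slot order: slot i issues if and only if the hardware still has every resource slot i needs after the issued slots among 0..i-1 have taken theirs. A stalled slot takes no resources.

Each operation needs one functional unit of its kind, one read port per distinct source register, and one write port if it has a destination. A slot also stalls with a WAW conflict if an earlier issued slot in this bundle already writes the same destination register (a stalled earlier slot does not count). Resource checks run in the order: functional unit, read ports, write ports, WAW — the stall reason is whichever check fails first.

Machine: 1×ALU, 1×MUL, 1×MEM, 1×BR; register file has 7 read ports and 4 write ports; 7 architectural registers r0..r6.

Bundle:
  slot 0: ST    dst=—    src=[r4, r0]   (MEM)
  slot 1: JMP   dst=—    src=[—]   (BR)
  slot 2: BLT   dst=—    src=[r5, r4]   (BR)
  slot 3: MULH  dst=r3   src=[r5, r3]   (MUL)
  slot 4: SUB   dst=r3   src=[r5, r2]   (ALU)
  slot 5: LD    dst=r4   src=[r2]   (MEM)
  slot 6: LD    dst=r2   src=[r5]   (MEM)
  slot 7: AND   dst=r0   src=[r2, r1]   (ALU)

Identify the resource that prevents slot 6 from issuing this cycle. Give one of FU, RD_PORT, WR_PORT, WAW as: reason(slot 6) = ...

(0) want 1×MEM +2rd +0wr — yes → AL1|MU1|ME0|BR1|rd5|wr4
(1) want 1×BR +0rd +0wr — yes → AL1|MU1|ME0|BR0|rd5|wr4
(2) want 1×BR +2rd +0wr — FU → AL1|MU1|ME0|BR0|rd5|wr4
(3) want 1×MUL +2rd +1wr — yes → AL1|MU0|ME0|BR0|rd3|wr3
(4) want 1×ALU +2rd +1wr — WAW → AL1|MU0|ME0|BR0|rd3|wr3
(5) want 1×MEM +1rd +1wr — FU → AL1|MU0|ME0|BR0|rd3|wr3
(6) want 1×MEM +1rd +1wr — FU → AL1|MU0|ME0|BR0|rd3|wr3
(7) want 1×ALU +2rd +1wr — yes → AL0|MU0|ME0|BR0|rd1|wr2

reason(slot 6) = FU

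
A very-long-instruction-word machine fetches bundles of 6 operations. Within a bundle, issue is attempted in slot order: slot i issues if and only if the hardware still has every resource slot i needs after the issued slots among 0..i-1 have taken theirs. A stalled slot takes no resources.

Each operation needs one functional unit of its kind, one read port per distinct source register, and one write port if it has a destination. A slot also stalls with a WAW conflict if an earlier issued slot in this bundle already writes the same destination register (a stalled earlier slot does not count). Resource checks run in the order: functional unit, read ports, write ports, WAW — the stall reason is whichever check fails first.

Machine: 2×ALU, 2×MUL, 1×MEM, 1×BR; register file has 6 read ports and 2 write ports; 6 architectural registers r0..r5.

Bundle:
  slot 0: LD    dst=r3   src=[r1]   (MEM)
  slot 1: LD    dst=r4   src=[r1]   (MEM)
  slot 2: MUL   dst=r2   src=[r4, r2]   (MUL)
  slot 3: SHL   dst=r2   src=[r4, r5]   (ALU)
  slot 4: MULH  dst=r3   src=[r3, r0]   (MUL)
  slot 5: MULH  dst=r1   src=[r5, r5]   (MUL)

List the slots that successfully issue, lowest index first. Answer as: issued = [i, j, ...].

(0) want 1×MEM +1rd +1wr — yes → AL2|MU2|ME0|BR1|rd5|wr1
(1) want 1×MEM +1rd +1wr — FU → AL2|MU2|ME0|BR1|rd5|wr1
(2) want 1×MUL +2rd +1wr — yes → AL2|MU1|ME0|BR1|rd3|wr0
(3) want 1×ALU +2rd +1wr — WR_PORT → AL2|MU1|ME0|BR1|rd3|wr0
(4) want 1×MUL +2rd +1wr — WR_PORT → AL2|MU1|ME0|BR1|rd3|wr0
(5) want 1×MUL +1rd +1wr — WR_PORT → AL2|MU1|ME0|BR1|rd3|wr0

issued = [0, 2]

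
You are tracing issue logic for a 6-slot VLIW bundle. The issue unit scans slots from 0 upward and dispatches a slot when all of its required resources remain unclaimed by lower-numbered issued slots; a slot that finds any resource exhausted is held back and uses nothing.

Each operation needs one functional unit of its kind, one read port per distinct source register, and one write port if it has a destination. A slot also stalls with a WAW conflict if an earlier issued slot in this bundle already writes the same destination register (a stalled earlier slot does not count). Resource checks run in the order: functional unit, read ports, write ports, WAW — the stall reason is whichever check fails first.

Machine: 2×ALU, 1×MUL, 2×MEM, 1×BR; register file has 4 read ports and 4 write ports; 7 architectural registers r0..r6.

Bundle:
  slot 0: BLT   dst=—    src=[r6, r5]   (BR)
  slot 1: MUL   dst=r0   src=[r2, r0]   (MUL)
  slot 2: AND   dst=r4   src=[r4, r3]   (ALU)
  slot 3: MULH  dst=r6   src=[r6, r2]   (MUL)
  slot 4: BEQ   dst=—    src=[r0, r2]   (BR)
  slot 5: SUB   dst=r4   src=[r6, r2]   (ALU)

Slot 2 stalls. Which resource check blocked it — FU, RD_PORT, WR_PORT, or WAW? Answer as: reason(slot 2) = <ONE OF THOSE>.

reason(slot 2) = RD_PORT

  0. BR ⇒ go  {2A/1Mu/2Ld/0B | 2r 4w}
  1. MUL→r0 ⇒ go  {2A/0Mu/2Ld/0B | 0r 3w}
  2. ALU→r4 ⇒ no(RD_PORT)  {2A/0Mu/2Ld/0B | 0r 3w}
  3. MUL→r6 ⇒ no(FU)  {2A/0Mu/2Ld/0B | 0r 3w}
  4. BR ⇒ no(FU)  {2A/0Mu/2Ld/0B | 0r 3w}
  5. ALU→r4 ⇒ no(RD_PORT)  {2A/0Mu/2Ld/0B | 0r 3w}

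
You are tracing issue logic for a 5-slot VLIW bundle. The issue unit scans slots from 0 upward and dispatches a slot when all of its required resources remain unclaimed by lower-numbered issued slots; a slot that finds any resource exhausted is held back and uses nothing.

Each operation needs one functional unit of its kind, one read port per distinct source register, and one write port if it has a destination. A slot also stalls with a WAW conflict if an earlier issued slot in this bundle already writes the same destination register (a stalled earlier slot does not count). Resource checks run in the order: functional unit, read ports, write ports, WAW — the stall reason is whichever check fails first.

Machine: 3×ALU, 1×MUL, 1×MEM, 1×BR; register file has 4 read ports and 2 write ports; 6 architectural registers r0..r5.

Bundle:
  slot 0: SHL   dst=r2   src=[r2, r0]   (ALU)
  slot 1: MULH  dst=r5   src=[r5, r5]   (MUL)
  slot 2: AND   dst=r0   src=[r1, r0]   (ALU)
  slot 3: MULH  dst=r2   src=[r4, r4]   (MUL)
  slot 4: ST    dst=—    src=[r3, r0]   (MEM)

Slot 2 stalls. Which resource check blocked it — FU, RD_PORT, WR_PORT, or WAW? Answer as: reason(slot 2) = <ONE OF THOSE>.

reason(slot 2) = RD_PORT

#0 ALU src=r2,r0 dispatched  <A:2 Mu:1 Ld:1 B:1 rd:2 wr:1>
#1 MUL src=r5,r5 dispatched  <A:2 Mu:0 Ld:1 B:1 rd:1 wr:0>
#2 ALU src=r1,r0 held:RD_PORT  <A:2 Mu:0 Ld:1 B:1 rd:1 wr:0>
#3 MUL src=r4,r4 held:FU  <A:2 Mu:0 Ld:1 B:1 rd:1 wr:0>
#4 MEM src=r3,r0 held:RD_PORT  <A:2 Mu:0 Ld:1 B:1 rd:1 wr:0>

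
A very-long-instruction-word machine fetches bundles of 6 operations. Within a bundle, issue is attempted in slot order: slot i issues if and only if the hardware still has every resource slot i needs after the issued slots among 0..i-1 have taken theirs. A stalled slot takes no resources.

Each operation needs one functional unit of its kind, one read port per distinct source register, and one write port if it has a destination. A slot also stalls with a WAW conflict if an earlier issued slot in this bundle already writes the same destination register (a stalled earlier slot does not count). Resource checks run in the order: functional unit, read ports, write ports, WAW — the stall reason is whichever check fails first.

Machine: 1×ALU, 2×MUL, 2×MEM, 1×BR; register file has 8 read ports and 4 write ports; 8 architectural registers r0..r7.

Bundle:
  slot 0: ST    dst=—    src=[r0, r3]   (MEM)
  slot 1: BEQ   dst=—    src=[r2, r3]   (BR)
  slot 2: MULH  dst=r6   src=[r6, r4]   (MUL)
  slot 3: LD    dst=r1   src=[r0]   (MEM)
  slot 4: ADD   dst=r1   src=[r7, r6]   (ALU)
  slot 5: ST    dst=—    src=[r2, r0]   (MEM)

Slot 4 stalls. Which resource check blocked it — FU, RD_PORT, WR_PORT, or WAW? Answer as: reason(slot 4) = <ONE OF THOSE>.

reason(slot 4) = RD_PORT

  0. MEM ⇒ go  {1A/2Mu/1Ld/1B | 6r 4w}
  1. BR ⇒ go  {1A/2Mu/1Ld/0B | 4r 4w}
  2. MUL→r6 ⇒ go  {1A/1Mu/1Ld/0B | 2r 3w}
  3. MEM→r1 ⇒ go  {1A/1Mu/0Ld/0B | 1r 2w}
  4. ALU→r1 ⇒ no(RD_PORT)  {1A/1Mu/0Ld/0B | 1r 2w}
  5. MEM ⇒ no(FU)  {1A/1Mu/0Ld/0B | 1r 2w}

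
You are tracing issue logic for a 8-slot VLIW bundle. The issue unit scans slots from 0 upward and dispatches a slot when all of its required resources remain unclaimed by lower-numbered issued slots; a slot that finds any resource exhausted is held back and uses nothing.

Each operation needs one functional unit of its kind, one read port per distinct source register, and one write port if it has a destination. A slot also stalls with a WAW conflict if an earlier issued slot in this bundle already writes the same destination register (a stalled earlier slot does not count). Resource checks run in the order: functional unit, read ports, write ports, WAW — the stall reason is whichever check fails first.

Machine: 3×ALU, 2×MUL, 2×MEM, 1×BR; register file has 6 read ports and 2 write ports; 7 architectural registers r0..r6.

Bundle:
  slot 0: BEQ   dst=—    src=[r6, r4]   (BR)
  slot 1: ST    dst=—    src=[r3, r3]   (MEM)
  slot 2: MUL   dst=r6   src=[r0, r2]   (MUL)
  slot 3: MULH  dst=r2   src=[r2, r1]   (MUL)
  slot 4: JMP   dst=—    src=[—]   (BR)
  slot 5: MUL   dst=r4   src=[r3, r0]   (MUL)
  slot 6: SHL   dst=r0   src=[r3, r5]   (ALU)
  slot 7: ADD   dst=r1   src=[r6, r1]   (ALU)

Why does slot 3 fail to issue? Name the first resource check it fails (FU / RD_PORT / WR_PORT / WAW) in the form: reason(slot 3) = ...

reason(slot 3) = RD_PORT

slot 0 (BR): ISSUE — free A3,Mu2,Ld2,B0 rp4 wp2
slot 1 (MEM): ISSUE — free A3,Mu2,Ld1,B0 rp3 wp2
slot 2 (MUL): ISSUE — free A3,Mu1,Ld1,B0 rp1 wp1
slot 3 (MUL): stall RD_PORT — free A3,Mu1,Ld1,B0 rp1 wp1
slot 4 (BR): stall FU — free A3,Mu1,Ld1,B0 rp1 wp1
slot 5 (MUL): stall RD_PORT — free A3,Mu1,Ld1,B0 rp1 wp1
slot 6 (ALU): stall RD_PORT — free A3,Mu1,Ld1,B0 rp1 wp1
slot 7 (ALU): stall RD_PORT — free A3,Mu1,Ld1,B0 rp1 wp1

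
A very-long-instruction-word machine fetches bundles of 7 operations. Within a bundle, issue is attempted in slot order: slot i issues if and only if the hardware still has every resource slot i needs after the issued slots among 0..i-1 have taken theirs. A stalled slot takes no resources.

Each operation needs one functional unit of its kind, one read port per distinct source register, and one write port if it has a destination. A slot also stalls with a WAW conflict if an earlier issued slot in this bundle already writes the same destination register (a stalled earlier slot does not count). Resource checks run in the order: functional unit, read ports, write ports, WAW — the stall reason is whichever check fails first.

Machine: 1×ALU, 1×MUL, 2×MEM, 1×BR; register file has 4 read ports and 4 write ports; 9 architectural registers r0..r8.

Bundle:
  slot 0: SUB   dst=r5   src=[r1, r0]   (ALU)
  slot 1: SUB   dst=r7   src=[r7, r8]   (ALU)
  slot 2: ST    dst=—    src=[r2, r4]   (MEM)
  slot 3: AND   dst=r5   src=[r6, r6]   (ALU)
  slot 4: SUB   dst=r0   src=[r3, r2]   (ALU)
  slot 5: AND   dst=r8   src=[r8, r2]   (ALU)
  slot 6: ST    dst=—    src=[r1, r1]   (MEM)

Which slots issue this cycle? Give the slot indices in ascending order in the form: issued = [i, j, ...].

issued = [0, 2]

[0] ALU needs rd=2 wr=1: ok; after: ALU=0 MUL=1 MEM=2 BR=1, R=2, W=3
[1] ALU needs rd=2 wr=1: FU; after: ALU=0 MUL=1 MEM=2 BR=1, R=2, W=3
[2] MEM needs rd=2 wr=0: ok; after: ALU=0 MUL=1 MEM=1 BR=1, R=0, W=3
[3] ALU needs rd=1 wr=1: FU; after: ALU=0 MUL=1 MEM=1 BR=1, R=0, W=3
[4] ALU needs rd=2 wr=1: FU; after: ALU=0 MUL=1 MEM=1 BR=1, R=0, W=3
[5] ALU needs rd=2 wr=1: FU; after: ALU=0 MUL=1 MEM=1 BR=1, R=0, W=3
[6] MEM needs rd=1 wr=0: RD_PORT; after: ALU=0 MUL=1 MEM=1 BR=1, R=0, W=3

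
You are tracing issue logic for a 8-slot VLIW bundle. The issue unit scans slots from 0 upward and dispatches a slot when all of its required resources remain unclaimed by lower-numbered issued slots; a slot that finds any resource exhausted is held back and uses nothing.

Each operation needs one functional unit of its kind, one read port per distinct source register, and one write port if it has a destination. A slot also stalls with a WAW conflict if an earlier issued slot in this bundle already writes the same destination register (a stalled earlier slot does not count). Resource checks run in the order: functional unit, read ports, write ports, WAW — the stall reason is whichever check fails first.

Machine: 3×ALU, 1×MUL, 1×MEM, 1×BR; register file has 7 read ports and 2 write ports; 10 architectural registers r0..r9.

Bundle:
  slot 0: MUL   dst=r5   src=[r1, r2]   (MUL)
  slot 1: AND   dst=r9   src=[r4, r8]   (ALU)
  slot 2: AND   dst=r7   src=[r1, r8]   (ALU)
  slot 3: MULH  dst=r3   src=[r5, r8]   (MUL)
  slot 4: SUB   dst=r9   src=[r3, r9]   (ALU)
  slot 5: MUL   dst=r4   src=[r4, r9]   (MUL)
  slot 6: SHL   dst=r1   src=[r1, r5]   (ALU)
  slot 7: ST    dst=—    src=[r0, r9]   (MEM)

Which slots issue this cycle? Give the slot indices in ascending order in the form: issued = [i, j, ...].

[0] MUL needs rd=2 wr=1: ok; after: ALU=3 MUL=0 MEM=1 BR=1, R=5, W=1
[1] ALU needs rd=2 wr=1: ok; after: ALU=2 MUL=0 MEM=1 BR=1, R=3, W=0
[2] ALU needs rd=2 wr=1: WR_PORT; after: ALU=2 MUL=0 MEM=1 BR=1, R=3, W=0
[3] MUL needs rd=2 wr=1: FU; after: ALU=2 MUL=0 MEM=1 BR=1, R=3, W=0
[4] ALU needs rd=2 wr=1: WR_PORT; after: ALU=2 MUL=0 MEM=1 BR=1, R=3, W=0
[5] MUL needs rd=2 wr=1: FU; after: ALU=2 MUL=0 MEM=1 BR=1, R=3, W=0
[6] ALU needs rd=2 wr=1: WR_PORT; after: ALU=2 MUL=0 MEM=1 BR=1, R=3, W=0
[7] MEM needs rd=2 wr=0: ok; after: ALU=2 MUL=0 MEM=0 BR=1, R=1, W=0

issued = [0, 1, 7]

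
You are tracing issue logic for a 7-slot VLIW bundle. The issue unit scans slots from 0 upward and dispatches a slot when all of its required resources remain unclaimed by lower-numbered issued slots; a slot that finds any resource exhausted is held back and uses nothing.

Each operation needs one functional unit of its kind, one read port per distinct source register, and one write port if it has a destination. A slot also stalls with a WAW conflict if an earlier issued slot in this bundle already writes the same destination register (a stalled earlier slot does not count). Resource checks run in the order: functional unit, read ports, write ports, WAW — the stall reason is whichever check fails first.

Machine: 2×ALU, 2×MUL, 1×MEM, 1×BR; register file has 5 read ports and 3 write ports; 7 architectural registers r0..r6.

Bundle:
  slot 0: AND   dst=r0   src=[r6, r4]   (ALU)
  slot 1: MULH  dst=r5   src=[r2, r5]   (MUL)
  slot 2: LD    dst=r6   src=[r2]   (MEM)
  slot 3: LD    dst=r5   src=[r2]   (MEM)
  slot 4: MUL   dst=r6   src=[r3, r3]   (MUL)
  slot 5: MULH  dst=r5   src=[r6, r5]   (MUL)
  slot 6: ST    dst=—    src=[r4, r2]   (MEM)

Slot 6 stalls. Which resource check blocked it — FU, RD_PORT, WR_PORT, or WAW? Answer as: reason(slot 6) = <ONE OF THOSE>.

slot 0 (ALU): ISSUE — free A1,Mu2,Ld1,B1 rp3 wp2
slot 1 (MUL): ISSUE — free A1,Mu1,Ld1,B1 rp1 wp1
slot 2 (MEM): ISSUE — free A1,Mu1,Ld0,B1 rp0 wp0
slot 3 (MEM): stall FU — free A1,Mu1,Ld0,B1 rp0 wp0
slot 4 (MUL): stall RD_PORT — free A1,Mu1,Ld0,B1 rp0 wp0
slot 5 (MUL): stall RD_PORT — free A1,Mu1,Ld0,B1 rp0 wp0
slot 6 (MEM): stall FU — free A1,Mu1,Ld0,B1 rp0 wp0

reason(slot 6) = FU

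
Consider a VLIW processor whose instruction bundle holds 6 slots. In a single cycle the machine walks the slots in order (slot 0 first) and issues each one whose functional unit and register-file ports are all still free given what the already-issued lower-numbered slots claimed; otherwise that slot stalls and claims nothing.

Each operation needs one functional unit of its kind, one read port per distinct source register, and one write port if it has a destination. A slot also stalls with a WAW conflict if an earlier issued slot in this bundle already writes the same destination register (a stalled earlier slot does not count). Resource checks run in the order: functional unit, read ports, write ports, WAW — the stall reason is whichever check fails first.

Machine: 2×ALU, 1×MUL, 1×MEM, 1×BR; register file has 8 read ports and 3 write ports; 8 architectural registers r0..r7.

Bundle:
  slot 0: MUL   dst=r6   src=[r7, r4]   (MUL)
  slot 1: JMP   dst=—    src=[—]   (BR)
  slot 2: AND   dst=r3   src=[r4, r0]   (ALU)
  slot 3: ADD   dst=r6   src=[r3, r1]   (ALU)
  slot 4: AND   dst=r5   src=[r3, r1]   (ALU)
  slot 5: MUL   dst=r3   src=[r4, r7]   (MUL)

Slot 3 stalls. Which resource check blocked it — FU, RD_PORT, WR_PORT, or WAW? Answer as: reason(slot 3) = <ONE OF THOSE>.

  0. MUL→r6 ⇒ go  {2A/0Mu/1Ld/1B | 6r 2w}
  1. BR ⇒ go  {2A/0Mu/1Ld/0B | 6r 2w}
  2. ALU→r3 ⇒ go  {1A/0Mu/1Ld/0B | 4r 1w}
  3. ALU→r6 ⇒ no(WAW)  {1A/0Mu/1Ld/0B | 4r 1w}
  4. ALU→r5 ⇒ go  {0A/0Mu/1Ld/0B | 2r 0w}
  5. MUL→r3 ⇒ no(FU)  {0A/0Mu/1Ld/0B | 2r 0w}

reason(slot 3) = WAW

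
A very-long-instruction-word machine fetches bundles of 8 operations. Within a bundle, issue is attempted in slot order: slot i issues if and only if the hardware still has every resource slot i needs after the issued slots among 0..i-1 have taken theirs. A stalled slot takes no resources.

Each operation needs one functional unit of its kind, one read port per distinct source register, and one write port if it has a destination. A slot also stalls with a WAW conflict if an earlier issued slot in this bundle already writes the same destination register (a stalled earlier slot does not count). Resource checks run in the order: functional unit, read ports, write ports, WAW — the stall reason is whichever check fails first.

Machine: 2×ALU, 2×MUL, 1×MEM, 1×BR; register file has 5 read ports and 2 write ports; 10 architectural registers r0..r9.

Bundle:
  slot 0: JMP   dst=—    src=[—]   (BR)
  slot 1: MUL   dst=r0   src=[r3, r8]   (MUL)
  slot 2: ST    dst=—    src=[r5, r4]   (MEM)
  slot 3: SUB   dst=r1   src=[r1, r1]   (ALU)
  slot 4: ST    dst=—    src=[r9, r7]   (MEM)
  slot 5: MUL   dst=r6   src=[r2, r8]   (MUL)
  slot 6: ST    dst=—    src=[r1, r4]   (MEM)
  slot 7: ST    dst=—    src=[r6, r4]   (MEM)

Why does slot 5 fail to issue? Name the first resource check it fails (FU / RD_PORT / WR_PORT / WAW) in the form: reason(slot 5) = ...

reason(slot 5) = RD_PORT

[0] BR needs rd=0 wr=0: ok; after: ALU=2 MUL=2 MEM=1 BR=0, R=5, W=2
[1] MUL needs rd=2 wr=1: ok; after: ALU=2 MUL=1 MEM=1 BR=0, R=3, W=1
[2] MEM needs rd=2 wr=0: ok; after: ALU=2 MUL=1 MEM=0 BR=0, R=1, W=1
[3] ALU needs rd=1 wr=1: ok; after: ALU=1 MUL=1 MEM=0 BR=0, R=0, W=0
[4] MEM needs rd=2 wr=0: FU; after: ALU=1 MUL=1 MEM=0 BR=0, R=0, W=0
[5] MUL needs rd=2 wr=1: RD_PORT; after: ALU=1 MUL=1 MEM=0 BR=0, R=0, W=0
[6] MEM needs rd=2 wr=0: FU; after: ALU=1 MUL=1 MEM=0 BR=0, R=0, W=0
[7] MEM needs rd=2 wr=0: FU; after: ALU=1 MUL=1 MEM=0 BR=0, R=0, W=0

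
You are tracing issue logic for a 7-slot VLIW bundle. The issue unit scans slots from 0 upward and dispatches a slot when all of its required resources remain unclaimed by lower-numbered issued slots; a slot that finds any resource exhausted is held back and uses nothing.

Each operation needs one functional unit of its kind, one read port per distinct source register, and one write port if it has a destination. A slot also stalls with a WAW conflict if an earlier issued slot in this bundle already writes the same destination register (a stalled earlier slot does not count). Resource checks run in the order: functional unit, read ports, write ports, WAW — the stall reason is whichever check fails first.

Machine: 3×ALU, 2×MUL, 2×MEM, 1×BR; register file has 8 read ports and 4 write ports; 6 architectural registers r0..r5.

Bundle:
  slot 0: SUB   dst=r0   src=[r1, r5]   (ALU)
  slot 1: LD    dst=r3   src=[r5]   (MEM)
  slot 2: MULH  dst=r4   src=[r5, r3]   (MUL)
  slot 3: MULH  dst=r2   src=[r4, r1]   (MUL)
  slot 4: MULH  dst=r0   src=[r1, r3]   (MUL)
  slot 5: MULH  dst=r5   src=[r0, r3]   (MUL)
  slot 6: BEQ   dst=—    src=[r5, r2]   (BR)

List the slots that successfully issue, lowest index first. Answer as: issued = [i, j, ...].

issued = [0, 1, 2, 3]

  0. ALU→r0 ⇒ go  {2A/2Mu/2Ld/1B | 6r 3w}
  1. MEM→r3 ⇒ go  {2A/2Mu/1Ld/1B | 5r 2w}
  2. MUL→r4 ⇒ go  {2A/1Mu/1Ld/1B | 3r 1w}
  3. MUL→r2 ⇒ go  {2A/0Mu/1Ld/1B | 1r 0w}
  4. MUL→r0 ⇒ no(FU)  {2A/0Mu/1Ld/1B | 1r 0w}
  5. MUL→r5 ⇒ no(FU)  {2A/0Mu/1Ld/1B | 1r 0w}
  6. BR ⇒ no(RD_PORT)  {2A/0Mu/1Ld/1B | 1r 0w}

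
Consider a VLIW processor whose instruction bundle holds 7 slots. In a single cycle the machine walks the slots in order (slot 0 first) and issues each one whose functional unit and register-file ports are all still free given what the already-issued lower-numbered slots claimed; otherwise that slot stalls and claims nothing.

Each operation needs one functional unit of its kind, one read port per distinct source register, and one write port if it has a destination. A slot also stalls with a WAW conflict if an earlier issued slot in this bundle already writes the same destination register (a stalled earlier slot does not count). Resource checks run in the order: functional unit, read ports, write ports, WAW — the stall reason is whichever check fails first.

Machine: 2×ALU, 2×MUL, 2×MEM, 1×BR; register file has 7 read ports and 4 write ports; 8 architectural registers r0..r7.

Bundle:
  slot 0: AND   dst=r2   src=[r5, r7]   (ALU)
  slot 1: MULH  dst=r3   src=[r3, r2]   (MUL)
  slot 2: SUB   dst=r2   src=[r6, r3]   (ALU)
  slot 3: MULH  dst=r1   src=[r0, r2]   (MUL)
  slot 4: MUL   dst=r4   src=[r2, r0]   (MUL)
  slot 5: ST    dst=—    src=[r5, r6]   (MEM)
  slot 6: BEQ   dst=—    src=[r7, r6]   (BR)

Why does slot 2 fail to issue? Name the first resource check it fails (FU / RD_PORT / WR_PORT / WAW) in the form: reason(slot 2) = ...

  0. ALU→r2 ⇒ go  {1A/2Mu/2Ld/1B | 5r 3w}
  1. MUL→r3 ⇒ go  {1A/1Mu/2Ld/1B | 3r 2w}
  2. ALU→r2 ⇒ no(WAW)  {1A/1Mu/2Ld/1B | 3r 2w}
  3. MUL→r1 ⇒ go  {1A/0Mu/2Ld/1B | 1r 1w}
  4. MUL→r4 ⇒ no(FU)  {1A/0Mu/2Ld/1B | 1r 1w}
  5. MEM ⇒ no(RD_PORT)  {1A/0Mu/2Ld/1B | 1r 1w}
  6. BR ⇒ no(RD_PORT)  {1A/0Mu/2Ld/1B | 1r 1w}

reason(slot 2) = WAW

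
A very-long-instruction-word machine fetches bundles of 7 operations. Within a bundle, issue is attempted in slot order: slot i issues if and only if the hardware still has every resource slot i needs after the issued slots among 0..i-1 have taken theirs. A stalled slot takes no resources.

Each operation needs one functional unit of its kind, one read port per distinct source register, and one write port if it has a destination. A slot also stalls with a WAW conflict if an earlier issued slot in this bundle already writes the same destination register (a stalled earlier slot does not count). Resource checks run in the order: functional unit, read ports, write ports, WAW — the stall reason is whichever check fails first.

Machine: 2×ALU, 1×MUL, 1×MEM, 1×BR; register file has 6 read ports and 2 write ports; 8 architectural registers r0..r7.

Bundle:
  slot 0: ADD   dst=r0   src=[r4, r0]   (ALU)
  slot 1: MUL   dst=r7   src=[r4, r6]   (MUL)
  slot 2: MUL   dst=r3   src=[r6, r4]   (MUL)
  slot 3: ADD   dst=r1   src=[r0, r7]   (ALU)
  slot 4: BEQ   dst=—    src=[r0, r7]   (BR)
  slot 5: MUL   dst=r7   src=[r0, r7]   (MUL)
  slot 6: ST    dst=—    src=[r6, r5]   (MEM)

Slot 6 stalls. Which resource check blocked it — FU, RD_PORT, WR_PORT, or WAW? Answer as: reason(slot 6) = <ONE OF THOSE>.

reason(slot 6) = RD_PORT

  0. ALU→r0 ⇒ go  {1A/1Mu/1Ld/1B | 4r 1w}
  1. MUL→r7 ⇒ go  {1A/0Mu/1Ld/1B | 2r 0w}
  2. MUL→r3 ⇒ no(FU)  {1A/0Mu/1Ld/1B | 2r 0w}
  3. ALU→r1 ⇒ no(WR_PORT)  {1A/0Mu/1Ld/1B | 2r 0w}
  4. BR ⇒ go  {1A/0Mu/1Ld/0B | 0r 0w}
  5. MUL→r7 ⇒ no(FU)  {1A/0Mu/1Ld/0B | 0r 0w}
  6. MEM ⇒ no(RD_PORT)  {1A/0Mu/1Ld/0B | 0r 0w}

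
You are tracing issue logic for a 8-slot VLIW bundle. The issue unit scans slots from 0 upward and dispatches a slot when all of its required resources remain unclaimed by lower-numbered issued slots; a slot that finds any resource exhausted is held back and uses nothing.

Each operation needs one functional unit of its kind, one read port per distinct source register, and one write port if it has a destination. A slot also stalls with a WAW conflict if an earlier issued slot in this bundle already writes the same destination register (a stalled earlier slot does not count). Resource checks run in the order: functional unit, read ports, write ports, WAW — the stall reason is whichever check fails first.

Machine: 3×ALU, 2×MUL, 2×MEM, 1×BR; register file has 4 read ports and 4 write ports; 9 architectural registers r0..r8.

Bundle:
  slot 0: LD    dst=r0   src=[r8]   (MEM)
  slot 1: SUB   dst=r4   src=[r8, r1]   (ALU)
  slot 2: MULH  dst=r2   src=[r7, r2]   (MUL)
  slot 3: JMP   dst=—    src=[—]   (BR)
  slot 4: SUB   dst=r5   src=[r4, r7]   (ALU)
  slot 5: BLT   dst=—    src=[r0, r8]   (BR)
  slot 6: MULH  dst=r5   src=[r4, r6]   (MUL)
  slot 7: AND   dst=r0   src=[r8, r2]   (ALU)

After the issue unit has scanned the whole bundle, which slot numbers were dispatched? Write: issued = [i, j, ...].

issued = [0, 1, 3]

(0) want 1×MEM +1rd +1wr — yes → AL3|MU2|ME1|BR1|rd3|wr3
(1) want 1×ALU +2rd +1wr — yes → AL2|MU2|ME1|BR1|rd1|wr2
(2) want 1×MUL +2rd +1wr — RD_PORT → AL2|MU2|ME1|BR1|rd1|wr2
(3) want 1×BR +0rd +0wr — yes → AL2|MU2|ME1|BR0|rd1|wr2
(4) want 1×ALU +2rd +1wr — RD_PORT → AL2|MU2|ME1|BR0|rd1|wr2
(5) want 1×BR +2rd +0wr — FU → AL2|MU2|ME1|BR0|rd1|wr2
(6) want 1×MUL +2rd +1wr — RD_PORT → AL2|MU2|ME1|BR0|rd1|wr2
(7) want 1×ALU +2rd +1wr — RD_PORT → AL2|MU2|ME1|BR0|rd1|wr2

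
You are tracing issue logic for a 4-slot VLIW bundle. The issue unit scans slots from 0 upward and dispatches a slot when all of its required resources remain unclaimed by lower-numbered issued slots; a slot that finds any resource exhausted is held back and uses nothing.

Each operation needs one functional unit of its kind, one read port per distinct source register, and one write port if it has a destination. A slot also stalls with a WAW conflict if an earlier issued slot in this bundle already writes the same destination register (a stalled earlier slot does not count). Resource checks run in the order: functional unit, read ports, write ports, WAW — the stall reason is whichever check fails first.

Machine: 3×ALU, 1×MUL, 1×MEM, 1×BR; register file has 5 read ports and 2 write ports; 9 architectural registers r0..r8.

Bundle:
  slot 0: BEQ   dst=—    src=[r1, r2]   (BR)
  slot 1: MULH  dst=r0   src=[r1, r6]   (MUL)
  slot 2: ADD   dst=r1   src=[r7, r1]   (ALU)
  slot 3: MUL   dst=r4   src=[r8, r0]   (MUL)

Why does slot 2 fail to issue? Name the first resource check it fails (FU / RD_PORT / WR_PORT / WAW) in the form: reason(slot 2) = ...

  0. BR ⇒ go  {3A/1Mu/1Ld/0B | 3r 2w}
  1. MUL→r0 ⇒ go  {3A/0Mu/1Ld/0B | 1r 1w}
  2. ALU→r1 ⇒ no(RD_PORT)  {3A/0Mu/1Ld/0B | 1r 1w}
  3. MUL→r4 ⇒ no(FU)  {3A/0Mu/1Ld/0B | 1r 1w}

reason(slot 2) = RD_PORT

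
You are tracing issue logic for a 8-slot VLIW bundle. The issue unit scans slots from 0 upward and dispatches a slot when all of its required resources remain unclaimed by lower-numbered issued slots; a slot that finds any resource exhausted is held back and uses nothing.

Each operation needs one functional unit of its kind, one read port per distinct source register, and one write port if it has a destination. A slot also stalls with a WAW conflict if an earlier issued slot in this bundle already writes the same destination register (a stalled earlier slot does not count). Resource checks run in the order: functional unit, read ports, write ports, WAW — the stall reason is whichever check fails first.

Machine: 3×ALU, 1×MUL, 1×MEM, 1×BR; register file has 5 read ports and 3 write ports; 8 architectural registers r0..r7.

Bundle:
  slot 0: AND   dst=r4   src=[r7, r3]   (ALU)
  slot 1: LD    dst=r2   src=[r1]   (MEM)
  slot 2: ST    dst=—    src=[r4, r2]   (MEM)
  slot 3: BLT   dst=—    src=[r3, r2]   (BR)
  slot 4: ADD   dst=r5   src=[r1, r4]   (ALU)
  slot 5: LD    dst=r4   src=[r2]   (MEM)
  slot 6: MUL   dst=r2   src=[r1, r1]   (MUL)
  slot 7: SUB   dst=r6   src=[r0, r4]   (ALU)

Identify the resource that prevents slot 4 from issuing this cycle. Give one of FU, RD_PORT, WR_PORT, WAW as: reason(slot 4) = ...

reason(slot 4) = RD_PORT

  0. ALU→r4 ⇒ go  {2A/1Mu/1Ld/1B | 3r 2w}
  1. MEM→r2 ⇒ go  {2A/1Mu/0Ld/1B | 2r 1w}
  2. MEM ⇒ no(FU)  {2A/1Mu/0Ld/1B | 2r 1w}
  3. BR ⇒ go  {2A/1Mu/0Ld/0B | 0r 1w}
  4. ALU→r5 ⇒ no(RD_PORT)  {2A/1Mu/0Ld/0B | 0r 1w}
  5. MEM→r4 ⇒ no(FU)  {2A/1Mu/0Ld/0B | 0r 1w}
  6. MUL→r2 ⇒ no(RD_PORT)  {2A/1Mu/0Ld/0B | 0r 1w}
  7. ALU→r6 ⇒ no(RD_PORT)  {2A/1Mu/0Ld/0B | 0r 1w}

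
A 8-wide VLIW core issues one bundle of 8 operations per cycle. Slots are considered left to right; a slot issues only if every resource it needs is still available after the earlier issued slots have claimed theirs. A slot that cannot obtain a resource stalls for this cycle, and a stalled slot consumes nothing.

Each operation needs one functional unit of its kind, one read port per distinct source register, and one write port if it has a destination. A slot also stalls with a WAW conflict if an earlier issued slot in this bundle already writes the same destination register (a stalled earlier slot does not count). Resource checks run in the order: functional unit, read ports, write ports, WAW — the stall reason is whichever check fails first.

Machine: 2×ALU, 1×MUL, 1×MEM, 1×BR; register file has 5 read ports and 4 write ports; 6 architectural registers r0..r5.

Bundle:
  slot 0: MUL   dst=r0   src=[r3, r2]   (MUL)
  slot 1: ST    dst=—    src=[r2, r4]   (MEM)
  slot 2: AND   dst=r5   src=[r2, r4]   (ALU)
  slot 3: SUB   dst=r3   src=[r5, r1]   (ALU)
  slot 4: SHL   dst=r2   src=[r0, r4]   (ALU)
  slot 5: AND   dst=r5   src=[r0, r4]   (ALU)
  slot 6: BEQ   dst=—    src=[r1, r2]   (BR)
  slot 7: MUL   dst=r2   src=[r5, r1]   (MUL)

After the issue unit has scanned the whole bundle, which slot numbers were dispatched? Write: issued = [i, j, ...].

slot 0 (MUL): ISSUE — free A2,Mu0,Ld1,B1 rp3 wp3
slot 1 (MEM): ISSUE — free A2,Mu0,Ld0,B1 rp1 wp3
slot 2 (ALU): stall RD_PORT — free A2,Mu0,Ld0,B1 rp1 wp3
slot 3 (ALU): stall RD_PORT — free A2,Mu0,Ld0,B1 rp1 wp3
slot 4 (ALU): stall RD_PORT — free A2,Mu0,Ld0,B1 rp1 wp3
slot 5 (ALU): stall RD_PORT — free A2,Mu0,Ld0,B1 rp1 wp3
slot 6 (BR): stall RD_PORT — free A2,Mu0,Ld0,B1 rp1 wp3
slot 7 (MUL): stall FU — free A2,Mu0,Ld0,B1 rp1 wp3

issued = [0, 1]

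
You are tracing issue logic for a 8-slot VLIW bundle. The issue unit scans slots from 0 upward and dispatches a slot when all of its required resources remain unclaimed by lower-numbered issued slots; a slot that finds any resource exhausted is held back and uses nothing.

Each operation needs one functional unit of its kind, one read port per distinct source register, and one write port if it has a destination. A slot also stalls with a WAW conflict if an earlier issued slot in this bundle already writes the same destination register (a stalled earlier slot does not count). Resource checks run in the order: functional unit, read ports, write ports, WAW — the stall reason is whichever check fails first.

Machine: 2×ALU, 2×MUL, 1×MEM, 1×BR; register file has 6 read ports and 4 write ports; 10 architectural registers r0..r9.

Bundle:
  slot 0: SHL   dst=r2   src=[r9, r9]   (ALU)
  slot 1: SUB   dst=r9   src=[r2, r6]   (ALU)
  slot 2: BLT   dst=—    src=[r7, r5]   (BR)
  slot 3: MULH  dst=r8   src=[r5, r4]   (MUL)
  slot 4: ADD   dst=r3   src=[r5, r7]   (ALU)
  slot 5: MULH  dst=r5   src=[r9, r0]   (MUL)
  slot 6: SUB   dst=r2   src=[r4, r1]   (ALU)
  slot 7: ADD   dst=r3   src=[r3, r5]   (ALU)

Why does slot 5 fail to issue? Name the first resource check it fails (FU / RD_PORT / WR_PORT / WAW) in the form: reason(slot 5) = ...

(0) want 1×ALU +1rd +1wr — yes → AL1|MU2|ME1|BR1|rd5|wr3
(1) want 1×ALU +2rd +1wr — yes → AL0|MU2|ME1|BR1|rd3|wr2
(2) want 1×BR +2rd +0wr — yes → AL0|MU2|ME1|BR0|rd1|wr2
(3) want 1×MUL +2rd +1wr — RD_PORT → AL0|MU2|ME1|BR0|rd1|wr2
(4) want 1×ALU +2rd +1wr — FU → AL0|MU2|ME1|BR0|rd1|wr2
(5) want 1×MUL +2rd +1wr — RD_PORT → AL0|MU2|ME1|BR0|rd1|wr2
(6) want 1×ALU +2rd +1wr — FU → AL0|MU2|ME1|BR0|rd1|wr2
(7) want 1×ALU +2rd +1wr — FU → AL0|MU2|ME1|BR0|rd1|wr2

reason(slot 5) = RD_PORT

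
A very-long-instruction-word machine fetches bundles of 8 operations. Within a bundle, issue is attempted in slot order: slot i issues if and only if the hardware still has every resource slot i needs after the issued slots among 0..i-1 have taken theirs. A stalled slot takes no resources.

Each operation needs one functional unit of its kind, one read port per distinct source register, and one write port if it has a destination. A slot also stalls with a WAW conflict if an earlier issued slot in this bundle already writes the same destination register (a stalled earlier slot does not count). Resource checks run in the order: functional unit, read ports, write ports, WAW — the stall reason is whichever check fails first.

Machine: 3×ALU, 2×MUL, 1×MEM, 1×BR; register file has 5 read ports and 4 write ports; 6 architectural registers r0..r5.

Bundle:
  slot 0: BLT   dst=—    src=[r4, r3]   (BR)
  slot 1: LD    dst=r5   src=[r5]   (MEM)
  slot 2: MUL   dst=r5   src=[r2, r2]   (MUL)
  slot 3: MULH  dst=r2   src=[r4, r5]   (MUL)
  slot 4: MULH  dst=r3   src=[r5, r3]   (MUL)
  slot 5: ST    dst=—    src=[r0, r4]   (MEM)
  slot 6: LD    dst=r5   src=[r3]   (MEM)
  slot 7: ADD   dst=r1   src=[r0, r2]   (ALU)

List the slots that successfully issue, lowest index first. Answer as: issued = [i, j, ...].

slot 0 (BR): ISSUE — free A3,Mu2,Ld1,B0 rp3 wp4
slot 1 (MEM): ISSUE — free A3,Mu2,Ld0,B0 rp2 wp3
slot 2 (MUL): stall WAW — free A3,Mu2,Ld0,B0 rp2 wp3
slot 3 (MUL): ISSUE — free A3,Mu1,Ld0,B0 rp0 wp2
slot 4 (MUL): stall RD_PORT — free A3,Mu1,Ld0,B0 rp0 wp2
slot 5 (MEM): stall FU — free A3,Mu1,Ld0,B0 rp0 wp2
slot 6 (MEM): stall FU — free A3,Mu1,Ld0,B0 rp0 wp2
slot 7 (ALU): stall RD_PORT — free A3,Mu1,Ld0,B0 rp0 wp2

issued = [0, 1, 3]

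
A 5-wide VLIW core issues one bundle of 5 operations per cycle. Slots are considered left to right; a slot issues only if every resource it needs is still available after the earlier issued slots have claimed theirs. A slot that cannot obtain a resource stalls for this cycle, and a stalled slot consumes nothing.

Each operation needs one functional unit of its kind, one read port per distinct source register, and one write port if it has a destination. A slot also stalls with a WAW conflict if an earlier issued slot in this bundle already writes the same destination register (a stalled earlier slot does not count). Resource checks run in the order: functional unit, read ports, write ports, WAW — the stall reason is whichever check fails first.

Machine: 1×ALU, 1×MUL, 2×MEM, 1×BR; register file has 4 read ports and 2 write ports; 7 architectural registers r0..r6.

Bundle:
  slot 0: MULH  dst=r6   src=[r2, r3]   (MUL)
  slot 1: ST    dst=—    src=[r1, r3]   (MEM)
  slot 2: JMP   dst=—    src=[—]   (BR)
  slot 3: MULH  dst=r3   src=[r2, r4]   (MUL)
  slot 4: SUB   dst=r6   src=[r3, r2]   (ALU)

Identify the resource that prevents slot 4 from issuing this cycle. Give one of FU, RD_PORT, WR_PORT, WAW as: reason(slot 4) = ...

reason(slot 4) = RD_PORT

slot 0 (MUL): ISSUE — free A1,Mu0,Ld2,B1 rp2 wp1
slot 1 (MEM): ISSUE — free A1,Mu0,Ld1,B1 rp0 wp1
slot 2 (BR): ISSUE — free A1,Mu0,Ld1,B0 rp0 wp1
slot 3 (MUL): stall FU — free A1,Mu0,Ld1,B0 rp0 wp1
slot 4 (ALU): stall RD_PORT — free A1,Mu0,Ld1,B0 rp0 wp1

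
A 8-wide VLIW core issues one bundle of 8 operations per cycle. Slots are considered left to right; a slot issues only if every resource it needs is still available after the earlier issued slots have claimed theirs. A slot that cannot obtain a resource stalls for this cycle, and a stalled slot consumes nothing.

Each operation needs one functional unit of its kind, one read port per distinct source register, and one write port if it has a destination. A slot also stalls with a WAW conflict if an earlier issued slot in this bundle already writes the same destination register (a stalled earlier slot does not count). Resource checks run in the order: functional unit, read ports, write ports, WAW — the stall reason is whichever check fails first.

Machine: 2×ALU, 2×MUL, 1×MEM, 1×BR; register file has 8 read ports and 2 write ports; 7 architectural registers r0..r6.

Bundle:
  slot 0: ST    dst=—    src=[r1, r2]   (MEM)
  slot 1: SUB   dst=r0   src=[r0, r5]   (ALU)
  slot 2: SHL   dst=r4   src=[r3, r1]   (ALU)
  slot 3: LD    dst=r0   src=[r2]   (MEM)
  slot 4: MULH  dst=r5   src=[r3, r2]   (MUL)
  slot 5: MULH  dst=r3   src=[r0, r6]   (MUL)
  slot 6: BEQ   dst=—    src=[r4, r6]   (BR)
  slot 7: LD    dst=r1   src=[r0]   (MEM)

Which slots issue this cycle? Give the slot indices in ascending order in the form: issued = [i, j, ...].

issued = [0, 1, 2, 6]

(0) want 1×MEM +2rd +0wr — yes → AL2|MU2|ME0|BR1|rd6|wr2
(1) want 1×ALU +2rd +1wr — yes → AL1|MU2|ME0|BR1|rd4|wr1
(2) want 1×ALU +2rd +1wr — yes → AL0|MU2|ME0|BR1|rd2|wr0
(3) want 1×MEM +1rd +1wr — FU → AL0|MU2|ME0|BR1|rd2|wr0
(4) want 1×MUL +2rd +1wr — WR_PORT → AL0|MU2|ME0|BR1|rd2|wr0
(5) want 1×MUL +2rd +1wr — WR_PORT → AL0|MU2|ME0|BR1|rd2|wr0
(6) want 1×BR +2rd +0wr — yes → AL0|MU2|ME0|BR0|rd0|wr0
(7) want 1×MEM +1rd +1wr — FU → AL0|MU2|ME0|BR0|rd0|wr0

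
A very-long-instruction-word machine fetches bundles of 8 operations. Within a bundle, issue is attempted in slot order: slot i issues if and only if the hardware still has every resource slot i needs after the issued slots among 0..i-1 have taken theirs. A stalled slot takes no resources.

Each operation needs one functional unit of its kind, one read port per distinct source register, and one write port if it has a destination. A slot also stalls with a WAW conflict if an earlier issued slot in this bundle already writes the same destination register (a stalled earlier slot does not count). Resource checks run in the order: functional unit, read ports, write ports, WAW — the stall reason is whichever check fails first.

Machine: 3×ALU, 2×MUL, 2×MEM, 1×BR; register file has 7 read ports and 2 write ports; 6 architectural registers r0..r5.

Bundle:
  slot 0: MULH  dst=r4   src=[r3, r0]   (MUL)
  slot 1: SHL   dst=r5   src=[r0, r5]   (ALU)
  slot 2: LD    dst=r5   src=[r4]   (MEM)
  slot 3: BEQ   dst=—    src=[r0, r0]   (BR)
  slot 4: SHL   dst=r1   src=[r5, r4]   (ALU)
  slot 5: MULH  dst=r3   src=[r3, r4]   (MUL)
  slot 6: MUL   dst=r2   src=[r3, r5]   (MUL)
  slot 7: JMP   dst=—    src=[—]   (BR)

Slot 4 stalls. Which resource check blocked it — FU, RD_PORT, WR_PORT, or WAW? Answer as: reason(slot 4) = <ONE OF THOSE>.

reason(slot 4) = WR_PORT

[0] MUL needs rd=2 wr=1: ok; after: ALU=3 MUL=1 MEM=2 BR=1, R=5, W=1
[1] ALU needs rd=2 wr=1: ok; after: ALU=2 MUL=1 MEM=2 BR=1, R=3, W=0
[2] MEM needs rd=1 wr=1: WR_PORT; after: ALU=2 MUL=1 MEM=2 BR=1, R=3, W=0
[3] BR needs rd=1 wr=0: ok; after: ALU=2 MUL=1 MEM=2 BR=0, R=2, W=0
[4] ALU needs rd=2 wr=1: WR_PORT; after: ALU=2 MUL=1 MEM=2 BR=0, R=2, W=0
[5] MUL needs rd=2 wr=1: WR_PORT; after: ALU=2 MUL=1 MEM=2 BR=0, R=2, W=0
[6] MUL needs rd=2 wr=1: WR_PORT; after: ALU=2 MUL=1 MEM=2 BR=0, R=2, W=0
[7] BR needs rd=0 wr=0: FU; after: ALU=2 MUL=1 MEM=2 BR=0, R=2, W=0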